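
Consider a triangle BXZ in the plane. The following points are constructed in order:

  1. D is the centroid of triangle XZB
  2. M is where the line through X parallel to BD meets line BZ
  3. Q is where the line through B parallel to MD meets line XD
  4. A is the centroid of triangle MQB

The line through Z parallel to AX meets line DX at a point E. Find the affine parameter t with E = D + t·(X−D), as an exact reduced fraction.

Assign B = (0, 0), X = (1, 0), Z = (0, 1) — the answer is frame-independent, so this choice is without loss of generality.
1. D is the centroid of triangle XZB ⇒ D = (1/3, 1/3)
2. M is where the line through X parallel to BD meets line BZ ⇒ M = (0, -1)
3. Q is where the line through B parallel to MD meets line XD ⇒ Q = (1/9, 4/9)
4. A is the centroid of triangle MQB ⇒ A = (1/27, -5/27)
through Z parallel to AX: direction (26/27, 5/27); meets DX at E = (-13/18, 31/36)
E = D + t·(X−D) with t = -19/12

t = -19/12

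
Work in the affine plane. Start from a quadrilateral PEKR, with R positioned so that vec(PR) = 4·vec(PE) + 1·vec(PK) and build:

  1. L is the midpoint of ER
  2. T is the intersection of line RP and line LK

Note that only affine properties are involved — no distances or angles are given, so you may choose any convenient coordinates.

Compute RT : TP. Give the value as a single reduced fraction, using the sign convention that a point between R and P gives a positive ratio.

RT:TP = 4/5

Set P = (0, 0), E = (1, 0), K = (0, 1), R = (4, 1); any affine frame gives the same invariant.
1. L is the midpoint of ER ⇒ L = (5/2, 1/2)
2. T is the intersection of line RP and line LK ⇒ T = (20/9, 5/9)
T = R + t·(P−R) with t = 4/9, so RT:TP = t:(1−t) = 4/9:5/9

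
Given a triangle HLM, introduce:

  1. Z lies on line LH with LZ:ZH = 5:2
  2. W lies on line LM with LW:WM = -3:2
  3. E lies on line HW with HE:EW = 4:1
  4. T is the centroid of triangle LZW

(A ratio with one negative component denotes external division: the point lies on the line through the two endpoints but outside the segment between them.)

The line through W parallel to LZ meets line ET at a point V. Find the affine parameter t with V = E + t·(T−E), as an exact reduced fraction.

Work in coordinates with H = (0, 0), L = (1, 0), M = (0, 1).
1. Z lies on line LH with LZ:ZH = 5:2 ⇒ Z = (2/7, 0)
2. W lies on line LM with LW:WM = -3:2 ⇒ W = (-2, 3)
3. E lies on line HW with HE:EW = 4:1 ⇒ E = (-8/5, 12/5)
4. T is the centroid of triangle LZW ⇒ T = (-5/21, 1)
through W parallel to LZ: direction (-5/7, 0); meets ET at V = (-107/49, 3)
V = E + t·(T−E) with t = -3/7

t = -3/7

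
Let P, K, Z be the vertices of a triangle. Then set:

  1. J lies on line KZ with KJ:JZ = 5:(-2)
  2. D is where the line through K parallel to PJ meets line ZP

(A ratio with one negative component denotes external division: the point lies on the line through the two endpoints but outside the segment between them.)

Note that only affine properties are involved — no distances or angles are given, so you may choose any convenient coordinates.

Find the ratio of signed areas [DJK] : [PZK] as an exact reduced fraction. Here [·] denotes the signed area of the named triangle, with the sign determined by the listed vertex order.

Work in coordinates with P = (0, 0), K = (1, 0), Z = (0, 1).
1. J lies on line KZ with KJ:JZ = 5:(-2) ⇒ J = (-2/3, 5/3)
2. D is where the line through K parallel to PJ meets line ZP ⇒ D = (0, 5/2)
2·[DJK] = 5/2, 2·[PZK] = -1
[DJK]:[PZK] = 5/2:-1 = -5/2

[DJK]:[PZK] = -5/2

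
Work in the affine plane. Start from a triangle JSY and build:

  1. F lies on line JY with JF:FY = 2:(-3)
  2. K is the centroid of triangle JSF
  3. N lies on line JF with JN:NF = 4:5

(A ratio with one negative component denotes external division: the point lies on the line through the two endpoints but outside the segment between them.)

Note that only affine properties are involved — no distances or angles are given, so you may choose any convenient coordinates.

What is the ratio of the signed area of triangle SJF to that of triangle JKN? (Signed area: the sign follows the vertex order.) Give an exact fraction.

Set J = (0, 0), S = (1, 0), Y = (0, 1); any affine frame gives the same invariant.
1. F lies on line JY with JF:FY = 2:(-3) ⇒ F = (0, -2)
2. K is the centroid of triangle JSF ⇒ K = (1/3, -2/3)
3. N lies on line JF with JN:NF = 4:5 ⇒ N = (0, -8/9)
2·[SJF] = 2, 2·[JKN] = -8/27
[SJF]:[JKN] = 2:-8/27 = -27/4

[SJF]:[JKN] = -27/4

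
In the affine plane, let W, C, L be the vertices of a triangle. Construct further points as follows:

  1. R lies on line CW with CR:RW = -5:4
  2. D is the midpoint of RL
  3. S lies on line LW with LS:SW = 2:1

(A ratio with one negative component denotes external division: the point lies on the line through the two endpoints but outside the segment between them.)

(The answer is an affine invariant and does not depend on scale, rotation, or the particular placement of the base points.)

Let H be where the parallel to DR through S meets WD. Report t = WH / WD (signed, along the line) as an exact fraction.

Choose coordinates W = (0, 0), C = (1, 0), L = (0, 1).
1. R lies on line CW with CR:RW = -5:4 ⇒ R = (-4, 0)
2. D is the midpoint of RL ⇒ D = (-2, 1/2)
3. S lies on line LW with LS:SW = 2:1 ⇒ S = (0, 1/3)
through S parallel to DR: direction (-2, -1/2); meets WD at H = (-2/3, 1/6)
H = W + t·(D−W) with t = 1/3

t = 1/3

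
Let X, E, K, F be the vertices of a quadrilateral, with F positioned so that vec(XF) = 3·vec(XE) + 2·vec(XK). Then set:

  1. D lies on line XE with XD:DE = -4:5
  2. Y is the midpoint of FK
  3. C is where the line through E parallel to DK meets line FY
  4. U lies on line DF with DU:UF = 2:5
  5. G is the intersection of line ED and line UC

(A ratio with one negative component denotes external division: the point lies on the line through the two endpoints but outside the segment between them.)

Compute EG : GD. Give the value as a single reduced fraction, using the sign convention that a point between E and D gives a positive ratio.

EG:GD = 37/3

Work in coordinates with X = (0, 0), E = (1, 0), K = (0, 1), F = (3, 2).
1. D lies on line XE with XD:DE = -4:5 ⇒ D = (-4, 0)
2. Y is the midpoint of FK ⇒ Y = (3/2, 3/2)
3. C is where the line through E parallel to DK meets line FY ⇒ C = (-15, -4)
4. U lies on line DF with DU:UF = 2:5 ⇒ U = (-2, 4/7)
5. G is the intersection of line ED and line UC ⇒ G = (-29/8, 0)
G = E + t·(D−E) with t = 37/40, so EG:GD = t:(1−t) = 37/40:3/40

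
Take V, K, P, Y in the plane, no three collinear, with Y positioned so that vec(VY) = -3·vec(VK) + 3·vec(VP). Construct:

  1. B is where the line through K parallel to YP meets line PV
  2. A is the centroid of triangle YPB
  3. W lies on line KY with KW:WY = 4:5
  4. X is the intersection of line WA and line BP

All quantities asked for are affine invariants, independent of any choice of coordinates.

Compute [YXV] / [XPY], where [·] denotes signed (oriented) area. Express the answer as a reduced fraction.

[YXV]:[XPY] = -5/4

Choose coordinates V = (0, 0), K = (1, 0), P = (0, 1), Y = (-3, 3).
1. B is where the line through K parallel to YP meets line PV ⇒ B = (0, 2/3)
2. A is the centroid of triangle YPB ⇒ A = (-1, 14/9)
3. W lies on line KY with KW:WY = 4:5 ⇒ W = (-7/9, 4/3)
4. X is the intersection of line WA and line BP ⇒ X = (0, 5/9)
2·[YXV] = -5/3, 2·[XPY] = 4/3
[YXV]:[XPY] = -5/3:4/3 = -5/4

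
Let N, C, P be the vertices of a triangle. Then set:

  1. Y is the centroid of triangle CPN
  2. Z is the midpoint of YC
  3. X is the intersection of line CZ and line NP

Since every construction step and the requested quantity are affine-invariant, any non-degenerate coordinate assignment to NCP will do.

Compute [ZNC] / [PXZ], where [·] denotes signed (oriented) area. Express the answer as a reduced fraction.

[ZNC]:[PXZ] = 1/2

Assign N = (0, 0), C = (1, 0), P = (0, 1) — the answer is frame-independent, so this choice is without loss of generality.
1. Y is the centroid of triangle CPN ⇒ Y = (1/3, 1/3)
2. Z is the midpoint of YC ⇒ Z = (2/3, 1/6)
3. X is the intersection of line CZ and line NP ⇒ X = (0, 1/2)
2·[ZNC] = 1/6, 2·[PXZ] = 1/3
[ZNC]:[PXZ] = 1/6:1/3 = 1/2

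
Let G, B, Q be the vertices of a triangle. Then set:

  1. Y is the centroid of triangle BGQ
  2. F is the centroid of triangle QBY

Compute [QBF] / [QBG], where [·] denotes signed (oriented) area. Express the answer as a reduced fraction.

Choose coordinates G = (0, 0), B = (1, 0), Q = (0, 1).
1. Y is the centroid of triangle BGQ ⇒ Y = (1/3, 1/3)
2. F is the centroid of triangle QBY ⇒ F = (4/9, 4/9)
2·[QBF] = -1/9, 2·[QBG] = -1
[QBF]:[QBG] = -1/9:-1 = 1/9

[QBF]:[QBG] = 1/9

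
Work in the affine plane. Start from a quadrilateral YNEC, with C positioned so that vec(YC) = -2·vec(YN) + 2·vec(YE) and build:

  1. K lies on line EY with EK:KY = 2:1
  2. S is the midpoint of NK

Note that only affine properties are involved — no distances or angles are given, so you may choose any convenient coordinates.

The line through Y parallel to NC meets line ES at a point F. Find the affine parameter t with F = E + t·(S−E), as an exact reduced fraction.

Set Y = (0, 0), N = (1, 0), E = (0, 1), C = (-2, 2); any affine frame gives the same invariant.
1. K lies on line EY with EK:KY = 2:1 ⇒ K = (0, 1/3)
2. S is the midpoint of NK ⇒ S = (1/2, 1/6)
through Y parallel to NC: direction (-3, 2); meets ES at F = (1, -2/3)
F = E + t·(S−E) with t = 2

t = 2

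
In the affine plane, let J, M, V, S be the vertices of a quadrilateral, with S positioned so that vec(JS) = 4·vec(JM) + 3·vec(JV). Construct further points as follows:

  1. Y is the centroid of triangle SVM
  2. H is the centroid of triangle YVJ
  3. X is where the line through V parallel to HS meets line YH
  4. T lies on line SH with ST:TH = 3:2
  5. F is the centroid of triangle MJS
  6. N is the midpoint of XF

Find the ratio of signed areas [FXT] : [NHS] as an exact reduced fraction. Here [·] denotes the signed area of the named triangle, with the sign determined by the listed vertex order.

Assign J = (0, 0), M = (1, 0), V = (0, 1), S = (4, 3) — the answer is frame-independent, so this choice is without loss of generality.
1. Y is the centroid of triangle SVM ⇒ Y = (5/3, 4/3)
2. H is the centroid of triangle YVJ ⇒ H = (5/9, 7/9)
3. X is where the line through V parallel to HS meets line YH ⇒ X = (-31/9, -11/9)
4. T lies on line SH with ST:TH = 3:2 ⇒ T = (29/15, 5/3)
5. F is the centroid of triangle MJS ⇒ F = (5/3, 1)
6. N is the midpoint of XF ⇒ N = (-8/9, -1/9)
2·[FXT] = -76/27, 2·[NHS] = 4/27
[FXT]:[NHS] = -76/27:4/27 = -19

[FXT]:[NHS] = -19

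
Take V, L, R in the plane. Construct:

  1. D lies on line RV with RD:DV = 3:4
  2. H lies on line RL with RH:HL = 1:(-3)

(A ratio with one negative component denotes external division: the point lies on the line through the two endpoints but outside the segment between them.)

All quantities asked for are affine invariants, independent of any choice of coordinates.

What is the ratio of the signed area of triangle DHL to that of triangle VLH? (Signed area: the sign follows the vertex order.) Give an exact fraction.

[DHL]:[VLH] = -3/7

Set V = (0, 0), L = (1, 0), R = (0, 1); any affine frame gives the same invariant.
1. D lies on line RV with RD:DV = 3:4 ⇒ D = (0, 4/7)
2. H lies on line RL with RH:HL = 1:(-3) ⇒ H = (-1/2, 3/2)
2·[DHL] = -9/14, 2·[VLH] = 3/2
[DHL]:[VLH] = -9/14:3/2 = -3/7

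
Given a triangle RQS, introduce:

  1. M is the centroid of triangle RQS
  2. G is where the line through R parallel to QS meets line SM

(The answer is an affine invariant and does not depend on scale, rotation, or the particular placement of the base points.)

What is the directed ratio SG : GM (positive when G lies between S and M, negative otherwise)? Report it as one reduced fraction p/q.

Assign R = (0, 0), Q = (1, 0), S = (0, 1) — the answer is frame-independent, so this choice is without loss of generality.
1. M is the centroid of triangle RQS ⇒ M = (1/3, 1/3)
2. G is where the line through R parallel to QS meets line SM ⇒ G = (1, -1)
G = S + t·(M−S) with t = 3, so SG:GM = t:(1−t) = 3:-2

SG:GM = -3/2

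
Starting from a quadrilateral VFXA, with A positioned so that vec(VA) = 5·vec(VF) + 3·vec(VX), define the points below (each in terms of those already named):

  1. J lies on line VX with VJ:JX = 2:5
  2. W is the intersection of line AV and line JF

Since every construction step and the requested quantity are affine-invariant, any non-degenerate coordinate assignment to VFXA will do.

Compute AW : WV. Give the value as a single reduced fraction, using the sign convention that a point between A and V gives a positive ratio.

Choose coordinates V = (0, 0), F = (1, 0), X = (0, 1), A = (5, 3).
1. J lies on line VX with VJ:JX = 2:5 ⇒ J = (0, 2/7)
2. W is the intersection of line AV and line JF ⇒ W = (10/31, 6/31)
W = A + t·(V−A) with t = 29/31, so AW:WV = t:(1−t) = 29/31:2/31

AW:WV = 29/2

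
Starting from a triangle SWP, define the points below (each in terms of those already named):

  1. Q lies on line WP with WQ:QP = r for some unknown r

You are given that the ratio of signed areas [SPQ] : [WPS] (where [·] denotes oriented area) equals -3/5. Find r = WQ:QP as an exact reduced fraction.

Set S = (0, 0), W = (1, 0), P = (0, 1); any affine frame gives the same invariant.
1. With WQ:QP = r, write λ = r/(r+1) so Q = W + λ·(P−W); Q is affine-linear in λ
Every point depending on Q is an affine combination of Q and λ-independent points, so each such coordinate is linear in λ; the λ² term in each signed area is a multiple of (P−W)×(P−W) = 0, so 2·[SPQ] and 2·[WPS] are each linear in λ. Evaluating at λ=0 and λ=1:
  2·[SPQ] = λ − 1,   2·[WPS] = 1
So [SPQ]:[WPS] = (λ − 1) / (1). Setting this equal to -3/5:
  λ − 1 = -3/5·(1)  ⇒  λ = 2/5
Then r = λ/(1−λ) = (2/5)/(3/5) = 2/3. Check: with r = 2/3, Q = (3/5, 2/5) and [SPQ]:[WPS] = -3/5 as required.

r = 2/3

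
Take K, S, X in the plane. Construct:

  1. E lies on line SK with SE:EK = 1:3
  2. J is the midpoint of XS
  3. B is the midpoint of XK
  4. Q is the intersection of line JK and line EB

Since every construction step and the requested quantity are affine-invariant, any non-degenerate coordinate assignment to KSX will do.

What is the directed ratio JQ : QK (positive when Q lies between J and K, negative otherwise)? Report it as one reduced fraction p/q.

Set K = (0, 0), S = (1, 0), X = (0, 1); any affine frame gives the same invariant.
1. E lies on line SK with SE:EK = 1:3 ⇒ E = (3/4, 0)
2. J is the midpoint of XS ⇒ J = (1/2, 1/2)
3. B is the midpoint of XK ⇒ B = (0, 1/2)
4. Q is the intersection of line JK and line EB ⇒ Q = (3/10, 3/10)
Q = J + t·(K−J) with t = 2/5, so JQ:QK = t:(1−t) = 2/5:3/5

JQ:QK = 2/3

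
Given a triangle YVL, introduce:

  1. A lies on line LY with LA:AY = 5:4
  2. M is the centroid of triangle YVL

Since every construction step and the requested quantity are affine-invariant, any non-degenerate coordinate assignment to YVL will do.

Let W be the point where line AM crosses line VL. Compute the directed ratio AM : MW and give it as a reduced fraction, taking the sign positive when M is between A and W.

Assign Y = (0, 0), V = (1, 0), L = (0, 1) — the answer is frame-independent, so this choice is without loss of generality.
1. A lies on line LY with LA:AY = 5:4 ⇒ A = (0, 4/9)
2. M is the centroid of triangle YVL ⇒ M = (1/3, 1/3)
line AM meets VL at W = (5/6, 1/6)
M = A + t·(W−A) with t = 2/5, so AM:MW = 2/5:3/5

AM:MW = 2/3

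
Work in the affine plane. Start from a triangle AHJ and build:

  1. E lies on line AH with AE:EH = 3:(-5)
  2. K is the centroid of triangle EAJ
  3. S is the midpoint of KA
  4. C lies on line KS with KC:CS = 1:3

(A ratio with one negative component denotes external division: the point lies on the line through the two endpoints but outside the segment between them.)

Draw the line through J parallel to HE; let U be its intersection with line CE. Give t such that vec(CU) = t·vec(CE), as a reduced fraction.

t = -17/7

Work in coordinates with A = (0, 0), H = (1, 0), J = (0, 1).
1. E lies on line AH with AE:EH = 3:(-5) ⇒ E = (-3/2, 0)
2. K is the centroid of triangle EAJ ⇒ K = (-1/2, 1/3)
3. S is the midpoint of KA ⇒ S = (-1/4, 1/6)
4. C lies on line KS with KC:CS = 1:3 ⇒ C = (-7/16, 7/24)
through J parallel to HE: direction (-5/2, 0); meets CE at U = (15/7, 1)
U = C + t·(E−C) with t = -17/7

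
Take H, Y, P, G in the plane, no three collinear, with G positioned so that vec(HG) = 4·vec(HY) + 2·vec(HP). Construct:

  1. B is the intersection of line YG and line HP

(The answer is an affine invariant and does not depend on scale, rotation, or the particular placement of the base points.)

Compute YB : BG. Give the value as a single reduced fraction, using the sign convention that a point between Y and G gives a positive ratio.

YB:BG = -1/4

Choose coordinates H = (0, 0), Y = (1, 0), P = (0, 1), G = (4, 2).
1. B is the intersection of line YG and line HP ⇒ B = (0, -2/3)
B = Y + t·(G−Y) with t = -1/3, so YB:BG = t:(1−t) = -1/3:4/3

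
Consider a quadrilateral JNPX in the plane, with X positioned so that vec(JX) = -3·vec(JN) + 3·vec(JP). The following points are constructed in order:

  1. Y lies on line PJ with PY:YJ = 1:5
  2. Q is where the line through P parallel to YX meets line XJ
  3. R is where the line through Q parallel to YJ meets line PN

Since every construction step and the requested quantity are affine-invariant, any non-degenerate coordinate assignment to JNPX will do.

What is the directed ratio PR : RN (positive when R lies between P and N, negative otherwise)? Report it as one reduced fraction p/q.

PR:RN = -18/23

Set J = (0, 0), N = (1, 0), P = (0, 1), X = (-3, 3); any affine frame gives the same invariant.
1. Y lies on line PJ with PY:YJ = 1:5 ⇒ Y = (0, 5/6)
2. Q is where the line through P parallel to YX meets line XJ ⇒ Q = (-18/5, 18/5)
3. R is where the line through Q parallel to YJ meets line PN ⇒ R = (-18/5, 23/5)
R = P + t·(N−P) with t = -18/5, so PR:RN = t:(1−t) = -18/5:23/5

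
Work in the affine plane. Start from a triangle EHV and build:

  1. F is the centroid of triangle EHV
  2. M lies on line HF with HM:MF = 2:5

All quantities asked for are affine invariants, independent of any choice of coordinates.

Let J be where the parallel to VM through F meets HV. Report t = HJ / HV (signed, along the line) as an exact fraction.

t = 7/2

Set E = (0, 0), H = (1, 0), V = (0, 1); any affine frame gives the same invariant.
1. F is the centroid of triangle EHV ⇒ F = (1/3, 1/3)
2. M lies on line HF with HM:MF = 2:5 ⇒ M = (17/21, 2/21)
through F parallel to VM: direction (17/21, -19/21); meets HV at J = (-5/2, 7/2)
J = H + t·(V−H) with t = 7/2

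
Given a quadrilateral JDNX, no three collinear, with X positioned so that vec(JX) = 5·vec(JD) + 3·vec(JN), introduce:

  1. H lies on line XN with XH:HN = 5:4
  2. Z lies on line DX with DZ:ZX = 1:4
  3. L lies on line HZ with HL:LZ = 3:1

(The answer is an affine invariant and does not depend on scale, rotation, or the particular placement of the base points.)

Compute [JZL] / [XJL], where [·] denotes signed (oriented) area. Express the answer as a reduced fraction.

[JZL]:[XJL] = 93/199

Choose coordinates J = (0, 0), D = (1, 0), N = (0, 1), X = (5, 3).
1. H lies on line XN with XH:HN = 5:4 ⇒ H = (20/9, 17/9)
2. Z lies on line DX with DZ:ZX = 1:4 ⇒ Z = (9/5, 3/5)
3. L lies on line HZ with HL:LZ = 3:1 ⇒ L = (343/180, 83/90)
2·[JZL] = 31/60, 2·[XJL] = 199/180
[JZL]:[XJL] = 31/60:199/180 = 93/199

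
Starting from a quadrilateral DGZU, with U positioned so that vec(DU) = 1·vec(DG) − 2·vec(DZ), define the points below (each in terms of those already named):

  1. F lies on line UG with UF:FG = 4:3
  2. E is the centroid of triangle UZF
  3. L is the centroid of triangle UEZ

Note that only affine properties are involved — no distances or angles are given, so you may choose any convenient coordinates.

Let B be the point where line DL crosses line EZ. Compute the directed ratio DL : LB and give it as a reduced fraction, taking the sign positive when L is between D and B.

Set D = (0, 0), G = (1, 0), Z = (0, 1), U = (1, -2); any affine frame gives the same invariant.
1. F lies on line UG with UF:FG = 4:3 ⇒ F = (1, -6/7)
2. E is the centroid of triangle UZF ⇒ E = (2/3, -13/21)
3. L is the centroid of triangle UEZ ⇒ L = (5/9, -34/63)
line DL meets EZ at B = (35/51, -2/3)
L = D + t·(B−D) with t = 17/21, so DL:LB = 17/21:4/21

DL:LB = 17/4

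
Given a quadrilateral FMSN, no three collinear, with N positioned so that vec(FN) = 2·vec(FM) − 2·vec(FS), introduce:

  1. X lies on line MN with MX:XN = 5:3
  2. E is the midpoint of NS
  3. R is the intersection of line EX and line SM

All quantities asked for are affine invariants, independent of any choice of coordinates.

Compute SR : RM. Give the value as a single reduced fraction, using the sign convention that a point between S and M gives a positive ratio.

Assign F = (0, 0), M = (1, 0), S = (0, 1), N = (2, -2) — the answer is frame-independent, so this choice is without loss of generality.
1. X lies on line MN with MX:XN = 5:3 ⇒ X = (13/8, -5/4)
2. E is the midpoint of NS ⇒ E = (1, -1/2)
3. R is the intersection of line EX and line SM ⇒ R = (-3/2, 5/2)
R = S + t·(M−S) with t = -3/2, so SR:RM = t:(1−t) = -3/2:5/2

SR:RM = -3/5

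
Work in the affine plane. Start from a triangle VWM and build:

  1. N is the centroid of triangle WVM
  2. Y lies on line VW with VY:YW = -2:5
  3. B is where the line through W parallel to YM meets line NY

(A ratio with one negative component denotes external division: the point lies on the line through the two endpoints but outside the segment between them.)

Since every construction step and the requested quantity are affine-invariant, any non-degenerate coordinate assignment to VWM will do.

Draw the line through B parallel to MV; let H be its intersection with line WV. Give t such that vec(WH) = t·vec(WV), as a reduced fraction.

Assign V = (0, 0), W = (1, 0), M = (0, 1) — the answer is frame-independent, so this choice is without loss of generality.
1. N is the centroid of triangle WVM ⇒ N = (1/3, 1/3)
2. Y lies on line VW with VY:YW = -2:5 ⇒ Y = (-2/3, 0)
3. B is where the line through W parallel to YM meets line NY ⇒ B = (31/21, 5/7)
through B parallel to MV: direction (0, -1); meets WV at H = (31/21, 0)
H = W + t·(V−W) with t = -10/21

t = -10/21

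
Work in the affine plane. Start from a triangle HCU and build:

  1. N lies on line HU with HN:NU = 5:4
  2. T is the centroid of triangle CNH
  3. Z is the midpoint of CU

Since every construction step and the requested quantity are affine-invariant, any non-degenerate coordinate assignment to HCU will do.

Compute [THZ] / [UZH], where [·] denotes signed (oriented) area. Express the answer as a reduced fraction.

[THZ]:[UZH] = 4/27

Choose coordinates H = (0, 0), C = (1, 0), U = (0, 1).
1. N lies on line HU with HN:NU = 5:4 ⇒ N = (0, 5/9)
2. T is the centroid of triangle CNH ⇒ T = (1/3, 5/27)
3. Z is the midpoint of CU ⇒ Z = (1/2, 1/2)
2·[THZ] = -2/27, 2·[UZH] = -1/2
[THZ]:[UZH] = -2/27:-1/2 = 4/27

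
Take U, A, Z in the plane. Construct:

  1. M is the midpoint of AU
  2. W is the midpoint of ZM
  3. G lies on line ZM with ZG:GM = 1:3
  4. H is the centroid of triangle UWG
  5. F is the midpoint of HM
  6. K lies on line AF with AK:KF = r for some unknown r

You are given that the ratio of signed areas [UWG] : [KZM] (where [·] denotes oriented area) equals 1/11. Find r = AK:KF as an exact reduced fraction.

r = -3/5

Choose coordinates U = (0, 0), A = (1, 0), Z = (0, 1).
1. M is the midpoint of AU ⇒ M = (1/2, 0)
2. W is the midpoint of ZM ⇒ W = (1/4, 1/2)
3. G lies on line ZM with ZG:GM = 1:3 ⇒ G = (1/8, 3/4)
4. H is the centroid of triangle UWG ⇒ H = (1/8, 5/12)
5. F is the midpoint of HM ⇒ F = (5/16, 5/24)
6. With AK:KF = r, write λ = r/(r+1) so K = A + λ·(F−A); K is affine-linear in λ
Every point depending on K is an affine combination of K and λ-independent points, so each such coordinate is linear in λ; the λ² term in each signed area is a multiple of (F−A)×(F−A) = 0, so 2·[UWG] and 2·[KZM] are each linear in λ. Evaluating at λ=0 and λ=1:
  2·[UWG] = 1/8,   2·[KZM] = -7/12·λ + 1/2
So [UWG]:[KZM] = (1/8) / (-7/12·λ + 1/2). Setting this equal to 1/11:
  1/8 = 1/11·(-7/12·λ + 1/2)  ⇒  λ = -3/2
Then r = λ/(1−λ) = (-3/2)/(5/2) = -3/5. Check: with r = -3/5, K = (65/32, -5/16) and [UWG]:[KZM] = 1/11 as required.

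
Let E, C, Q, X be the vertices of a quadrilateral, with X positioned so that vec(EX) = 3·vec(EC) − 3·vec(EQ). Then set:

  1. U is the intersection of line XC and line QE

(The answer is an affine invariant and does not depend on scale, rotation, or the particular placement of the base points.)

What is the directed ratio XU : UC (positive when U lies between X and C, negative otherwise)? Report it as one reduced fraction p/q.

Assign E = (0, 0), C = (1, 0), Q = (0, 1), X = (3, -3) — the answer is frame-independent, so this choice is without loss of generality.
1. U is the intersection of line XC and line QE ⇒ U = (0, 3/2)
U = X + t·(C−X) with t = 3/2, so XU:UC = t:(1−t) = 3/2:-1/2

XU:UC = -3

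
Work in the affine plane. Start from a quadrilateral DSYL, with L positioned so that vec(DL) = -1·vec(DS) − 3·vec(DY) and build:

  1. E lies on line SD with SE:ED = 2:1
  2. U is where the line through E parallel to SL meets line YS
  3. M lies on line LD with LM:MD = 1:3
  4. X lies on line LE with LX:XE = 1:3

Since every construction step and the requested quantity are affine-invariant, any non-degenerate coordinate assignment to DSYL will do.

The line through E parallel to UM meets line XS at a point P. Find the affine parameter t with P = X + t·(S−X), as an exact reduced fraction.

t = -93/331

Choose coordinates D = (0, 0), S = (1, 0), Y = (0, 1), L = (-1, -3).
1. E lies on line SD with SE:ED = 2:1 ⇒ E = (1/3, 0)
2. U is where the line through E parallel to SL meets line YS ⇒ U = (3/5, 2/5)
3. M lies on line LD with LM:MD = 1:3 ⇒ M = (-3/4, -9/4)
4. X lies on line LE with LX:XE = 1:3 ⇒ X = (-2/3, -9/4)
through E parallel to UM: direction (-27/20, -53/20); meets XS at P = (-1127/993, -954/331)
P = X + t·(S−X) with t = -93/331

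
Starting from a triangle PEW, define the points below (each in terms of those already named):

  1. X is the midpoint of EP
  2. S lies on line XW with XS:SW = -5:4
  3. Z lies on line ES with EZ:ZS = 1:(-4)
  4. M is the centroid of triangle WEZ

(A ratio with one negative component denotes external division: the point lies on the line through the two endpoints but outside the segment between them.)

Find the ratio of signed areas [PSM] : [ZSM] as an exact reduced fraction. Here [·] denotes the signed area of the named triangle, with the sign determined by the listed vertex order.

Work in coordinates with P = (0, 0), E = (1, 0), W = (0, 1).
1. X is the midpoint of EP ⇒ X = (1/2, 0)
2. S lies on line XW with XS:SW = -5:4 ⇒ S = (-2, 5)
3. Z lies on line ES with EZ:ZS = 1:(-4) ⇒ Z = (2, -5/3)
4. M is the centroid of triangle WEZ ⇒ M = (1, -2/9)
2·[PSM] = -41/9, 2·[ZSM] = 8/9
[PSM]:[ZSM] = -41/9:8/9 = -41/8

[PSM]:[ZSM] = -41/8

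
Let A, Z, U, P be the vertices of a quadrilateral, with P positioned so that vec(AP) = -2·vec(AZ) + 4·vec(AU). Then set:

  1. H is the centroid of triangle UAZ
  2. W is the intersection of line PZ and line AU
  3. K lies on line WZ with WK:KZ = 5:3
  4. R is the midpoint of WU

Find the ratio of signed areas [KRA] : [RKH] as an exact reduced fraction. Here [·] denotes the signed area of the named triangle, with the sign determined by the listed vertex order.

Assign A = (0, 0), Z = (1, 0), U = (0, 1), P = (-2, 4) — the answer is frame-independent, so this choice is without loss of generality.
1. H is the centroid of triangle UAZ ⇒ H = (1/3, 1/3)
2. W is the intersection of line PZ and line AU ⇒ W = (0, 4/3)
3. K lies on line WZ with WK:KZ = 5:3 ⇒ K = (5/8, 1/2)
4. R is the midpoint of WU ⇒ R = (0, 7/6)
2·[KRA] = 35/48, 2·[RKH] = -43/144
[KRA]:[RKH] = 35/48:-43/144 = -105/43

[KRA]:[RKH] = -105/43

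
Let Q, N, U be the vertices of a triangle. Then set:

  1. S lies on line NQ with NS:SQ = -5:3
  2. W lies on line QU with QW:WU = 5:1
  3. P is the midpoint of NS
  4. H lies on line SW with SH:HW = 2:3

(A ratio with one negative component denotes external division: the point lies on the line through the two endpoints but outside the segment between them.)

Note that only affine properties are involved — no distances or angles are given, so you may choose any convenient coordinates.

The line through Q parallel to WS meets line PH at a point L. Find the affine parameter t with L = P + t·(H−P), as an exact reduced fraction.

t = -1/5

Choose coordinates Q = (0, 0), N = (1, 0), U = (0, 1).
1. S lies on line NQ with NS:SQ = -5:3 ⇒ S = (-3/2, 0)
2. W lies on line QU with QW:WU = 5:1 ⇒ W = (0, 5/6)
3. P is the midpoint of NS ⇒ P = (-1/4, 0)
4. H lies on line SW with SH:HW = 2:3 ⇒ H = (-9/10, 1/3)
through Q parallel to WS: direction (-3/2, -5/6); meets PH at L = (-3/25, -1/15)
L = P + t·(H−P) with t = -1/5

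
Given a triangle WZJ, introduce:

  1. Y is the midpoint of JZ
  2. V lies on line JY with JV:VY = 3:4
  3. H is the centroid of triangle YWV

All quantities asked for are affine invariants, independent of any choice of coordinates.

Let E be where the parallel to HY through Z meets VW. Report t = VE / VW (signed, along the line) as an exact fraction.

Choose coordinates W = (0, 0), Z = (1, 0), J = (0, 1).
1. Y is the midpoint of JZ ⇒ Y = (1/2, 1/2)
2. V lies on line JY with JV:VY = 3:4 ⇒ V = (3/14, 11/14)
3. H is the centroid of triangle YWV ⇒ H = (5/21, 3/7)
through Z parallel to HY: direction (11/42, 1/14); meets VW at E = (-9/112, -33/112)
E = V + t·(W−V) with t = 11/8

t = 11/8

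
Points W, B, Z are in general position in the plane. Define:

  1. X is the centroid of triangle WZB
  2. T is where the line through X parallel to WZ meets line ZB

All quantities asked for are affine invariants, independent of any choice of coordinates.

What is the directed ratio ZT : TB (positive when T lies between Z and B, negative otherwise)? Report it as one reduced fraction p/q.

Choose coordinates W = (0, 0), B = (1, 0), Z = (0, 1).
1. X is the centroid of triangle WZB ⇒ X = (1/3, 1/3)
2. T is where the line through X parallel to WZ meets line ZB ⇒ T = (1/3, 2/3)
T = Z + t·(B−Z) with t = 1/3, so ZT:TB = t:(1−t) = 1/3:2/3

ZT:TB = 1/2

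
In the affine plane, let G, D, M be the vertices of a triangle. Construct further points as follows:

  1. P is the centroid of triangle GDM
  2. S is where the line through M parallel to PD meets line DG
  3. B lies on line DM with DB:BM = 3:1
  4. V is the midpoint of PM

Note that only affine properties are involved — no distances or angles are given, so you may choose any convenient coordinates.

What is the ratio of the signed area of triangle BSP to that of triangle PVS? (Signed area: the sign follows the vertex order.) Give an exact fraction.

Set G = (0, 0), D = (1, 0), M = (0, 1); any affine frame gives the same invariant.
1. P is the centroid of triangle GDM ⇒ P = (1/3, 1/3)
2. S is where the line through M parallel to PD meets line DG ⇒ S = (2, 0)
3. B lies on line DM with DB:BM = 3:1 ⇒ B = (1/4, 3/4)
4. V is the midpoint of PM ⇒ V = (1/6, 2/3)
2·[BSP] = -2/3, 2·[PVS] = -1/2
[BSP]:[PVS] = -2/3:-1/2 = 4/3

[BSP]:[PVS] = 4/3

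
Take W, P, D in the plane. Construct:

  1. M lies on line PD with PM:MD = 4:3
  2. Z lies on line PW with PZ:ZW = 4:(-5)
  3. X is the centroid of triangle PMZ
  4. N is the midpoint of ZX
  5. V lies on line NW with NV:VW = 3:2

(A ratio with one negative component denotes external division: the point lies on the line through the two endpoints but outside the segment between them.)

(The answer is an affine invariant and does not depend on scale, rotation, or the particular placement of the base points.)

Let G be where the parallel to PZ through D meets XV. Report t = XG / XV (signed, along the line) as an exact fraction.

Assign W = (0, 0), P = (1, 0), D = (0, 1) — the answer is frame-independent, so this choice is without loss of generality.
1. M lies on line PD with PM:MD = 4:3 ⇒ M = (3/7, 4/7)
2. Z lies on line PW with PZ:ZW = 4:(-5) ⇒ Z = (5, 0)
3. X is the centroid of triangle PMZ ⇒ X = (15/7, 4/21)
4. N is the midpoint of ZX ⇒ N = (25/7, 2/21)
5. V lies on line NW with NV:VW = 3:2 ⇒ V = (10/7, 4/105)
through D parallel to PZ: direction (4, 0); meets XV at G = (95/16, 1)
G = X + t·(V−X) with t = -85/16

t = -85/16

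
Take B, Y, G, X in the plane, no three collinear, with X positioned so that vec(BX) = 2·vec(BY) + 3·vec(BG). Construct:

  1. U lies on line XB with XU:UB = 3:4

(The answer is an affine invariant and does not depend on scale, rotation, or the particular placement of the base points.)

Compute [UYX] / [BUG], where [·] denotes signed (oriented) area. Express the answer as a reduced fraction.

[UYX]:[BUG] = 9/8

Set B = (0, 0), Y = (1, 0), G = (0, 1), X = (2, 3); any affine frame gives the same invariant.
1. U lies on line XB with XU:UB = 3:4 ⇒ U = (8/7, 12/7)
2·[UYX] = 9/7, 2·[BUG] = 8/7
[UYX]:[BUG] = 9/7:8/7 = 9/8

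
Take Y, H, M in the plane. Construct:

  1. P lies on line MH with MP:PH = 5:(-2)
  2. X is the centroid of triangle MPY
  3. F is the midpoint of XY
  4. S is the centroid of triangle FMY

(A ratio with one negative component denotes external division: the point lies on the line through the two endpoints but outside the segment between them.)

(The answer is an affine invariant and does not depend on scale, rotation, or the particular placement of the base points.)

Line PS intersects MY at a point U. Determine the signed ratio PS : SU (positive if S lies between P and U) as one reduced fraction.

Set Y = (0, 0), H = (1, 0), M = (0, 1); any affine frame gives the same invariant.
1. P lies on line MH with MP:PH = 5:(-2) ⇒ P = (5/3, -2/3)
2. X is the centroid of triangle MPY ⇒ X = (5/9, 1/9)
3. F is the midpoint of XY ⇒ F = (5/18, 1/18)
4. S is the centroid of triangle FMY ⇒ S = (5/54, 19/54)
line PS meets MY at U = (0, 7/17)
S = P + t·(U−P) with t = 17/18, so PS:SU = 17/18:1/18

PS:SU = 17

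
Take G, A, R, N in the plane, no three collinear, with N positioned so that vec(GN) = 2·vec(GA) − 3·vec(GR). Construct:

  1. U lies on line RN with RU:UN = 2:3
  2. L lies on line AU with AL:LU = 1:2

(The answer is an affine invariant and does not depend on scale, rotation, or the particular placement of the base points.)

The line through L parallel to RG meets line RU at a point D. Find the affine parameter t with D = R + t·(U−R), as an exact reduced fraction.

Set G = (0, 0), A = (1, 0), R = (0, 1), N = (2, -3); any affine frame gives the same invariant.
1. U lies on line RN with RU:UN = 2:3 ⇒ U = (4/5, -3/5)
2. L lies on line AU with AL:LU = 1:2 ⇒ L = (14/15, -1/5)
through L parallel to RG: direction (0, -1); meets RU at D = (14/15, -13/15)
D = R + t·(U−R) with t = 7/6

t = 7/6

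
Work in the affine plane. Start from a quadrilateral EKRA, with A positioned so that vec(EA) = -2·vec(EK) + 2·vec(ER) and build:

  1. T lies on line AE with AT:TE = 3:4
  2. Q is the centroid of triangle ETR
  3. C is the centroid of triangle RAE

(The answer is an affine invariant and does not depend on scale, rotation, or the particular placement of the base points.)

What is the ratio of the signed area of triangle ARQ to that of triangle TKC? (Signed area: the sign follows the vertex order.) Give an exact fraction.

[ARQ]:[TKC] = -4

Assign E = (0, 0), K = (1, 0), R = (0, 1), A = (-2, 2) — the answer is frame-independent, so this choice is without loss of generality.
1. T lies on line AE with AT:TE = 3:4 ⇒ T = (-8/7, 8/7)
2. Q is the centroid of triangle ETR ⇒ Q = (-8/21, 5/7)
3. C is the centroid of triangle RAE ⇒ C = (-2/3, 1)
2·[ARQ] = -20/21, 2·[TKC] = 5/21
[ARQ]:[TKC] = -20/21:5/21 = -4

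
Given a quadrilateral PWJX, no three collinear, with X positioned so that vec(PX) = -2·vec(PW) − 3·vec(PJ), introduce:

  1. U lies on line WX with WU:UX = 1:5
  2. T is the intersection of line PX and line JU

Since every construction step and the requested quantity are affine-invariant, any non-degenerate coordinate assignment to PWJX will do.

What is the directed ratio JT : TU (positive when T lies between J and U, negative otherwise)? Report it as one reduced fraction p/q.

Work in coordinates with P = (0, 0), W = (1, 0), J = (0, 1), X = (-2, -3).
1. U lies on line WX with WU:UX = 1:5 ⇒ U = (1/2, -1/2)
2. T is the intersection of line PX and line JU ⇒ T = (2/9, 1/3)
T = J + t·(U−J) with t = 4/9, so JT:TU = t:(1−t) = 4/9:5/9

JT:TU = 4/5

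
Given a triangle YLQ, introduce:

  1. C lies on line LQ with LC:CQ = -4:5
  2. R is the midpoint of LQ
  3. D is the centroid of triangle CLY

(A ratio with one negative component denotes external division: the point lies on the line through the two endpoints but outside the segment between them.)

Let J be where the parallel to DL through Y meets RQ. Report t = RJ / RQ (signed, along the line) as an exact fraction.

Choose coordinates Y = (0, 0), L = (1, 0), Q = (0, 1).
1. C lies on line LQ with LC:CQ = -4:5 ⇒ C = (5, -4)
2. R is the midpoint of LQ ⇒ R = (1/2, 1/2)
3. D is the centroid of triangle CLY ⇒ D = (2, -4/3)
through Y parallel to DL: direction (-1, 4/3); meets RQ at J = (-3, 4)
J = R + t·(Q−R) with t = 7

t = 7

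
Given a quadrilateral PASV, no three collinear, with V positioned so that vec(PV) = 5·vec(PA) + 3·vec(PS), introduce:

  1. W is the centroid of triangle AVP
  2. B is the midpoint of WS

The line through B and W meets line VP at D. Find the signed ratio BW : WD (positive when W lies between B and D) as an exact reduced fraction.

Set P = (0, 0), A = (1, 0), S = (0, 1), V = (5, 3); any affine frame gives the same invariant.
1. W is the centroid of triangle AVP ⇒ W = (2, 1)
2. B is the midpoint of WS ⇒ B = (1, 1)
line BW meets VP at D = (5/3, 1)
W = B + t·(D−B) with t = 3/2, so BW:WD = 3/2:-1/2

BW:WD = -3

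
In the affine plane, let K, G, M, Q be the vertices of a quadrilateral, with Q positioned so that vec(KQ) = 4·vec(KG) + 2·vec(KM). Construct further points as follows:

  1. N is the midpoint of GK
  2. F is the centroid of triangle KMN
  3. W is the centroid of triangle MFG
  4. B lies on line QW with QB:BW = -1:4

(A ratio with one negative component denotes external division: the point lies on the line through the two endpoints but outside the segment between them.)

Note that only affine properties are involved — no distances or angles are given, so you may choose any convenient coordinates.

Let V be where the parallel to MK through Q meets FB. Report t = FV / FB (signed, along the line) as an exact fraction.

Work in coordinates with K = (0, 0), G = (1, 0), M = (0, 1), Q = (4, 2).
1. N is the midpoint of GK ⇒ N = (1/2, 0)
2. F is the centroid of triangle KMN ⇒ F = (1/6, 1/3)
3. W is the centroid of triangle MFG ⇒ W = (7/18, 4/9)
4. B lies on line QW with QB:BW = -1:4 ⇒ B = (281/54, 68/27)
through Q parallel to MK: direction (0, -1); meets FB at V = (4, 543/272)
V = F + t·(B−F) with t = 207/272

t = 207/272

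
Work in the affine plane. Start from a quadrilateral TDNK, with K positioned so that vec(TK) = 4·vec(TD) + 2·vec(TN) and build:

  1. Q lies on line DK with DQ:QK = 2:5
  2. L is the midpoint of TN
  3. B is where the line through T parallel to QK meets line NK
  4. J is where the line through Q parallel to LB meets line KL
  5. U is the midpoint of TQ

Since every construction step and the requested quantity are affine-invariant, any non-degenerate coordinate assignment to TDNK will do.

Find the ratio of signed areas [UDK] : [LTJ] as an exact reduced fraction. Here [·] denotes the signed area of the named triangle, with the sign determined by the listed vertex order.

[UDK]:[LTJ] = 28/131

Assign T = (0, 0), D = (1, 0), N = (0, 1), K = (4, 2) — the answer is frame-independent, so this choice is without loss of generality.
1. Q lies on line DK with DQ:QK = 2:5 ⇒ Q = (13/7, 4/7)
2. L is the midpoint of TN ⇒ L = (0, 1/2)
3. B is where the line through T parallel to QK meets line NK ⇒ B = (12/5, 8/5)
4. J is where the line through Q parallel to LB meets line KL ⇒ J = (131/14, 449/112)
5. U is the midpoint of TQ ⇒ U = (13/14, 2/7)
2·[UDK] = 1, 2·[LTJ] = 131/28
[UDK]:[LTJ] = 1:131/28 = 28/131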